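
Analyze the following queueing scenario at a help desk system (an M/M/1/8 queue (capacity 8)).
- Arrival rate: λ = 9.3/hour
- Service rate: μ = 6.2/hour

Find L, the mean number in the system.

ρ = λ/μ = 9.3/6.2 = 1.5000
P₀ = (1-ρ)/(1-ρ^(K+1)) = (1-1.5000)/(1-1.5000^9) = -0.5000/-37.4434 = 0.01335
P_K = P₀×ρ^K = 0.013354 × 1.5000^8 = 0.013354 × 25.6289 = 0.3422
L = ρ[1 - (K+1)ρ^K + Kρ^(K+1)] / [(1-ρ)(1-ρ^(K+1))]
L = 1.5000 × (1 - 9×25.6289 + 8×38.4434) / ((1 - 1.5000) × (1 - 38.4434)) = 6.2404 tickets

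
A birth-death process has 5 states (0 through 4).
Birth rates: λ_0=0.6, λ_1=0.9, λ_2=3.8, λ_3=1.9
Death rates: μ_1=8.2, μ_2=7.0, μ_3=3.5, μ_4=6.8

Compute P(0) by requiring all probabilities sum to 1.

Ratios P(n)/P(0) = (λ₀···λₙ₋₁)/(μ₁···μₙ):
P(1)/P(0) = (0.6)/(8.2) = 0.07317
P(2)/P(0) = (0.6×0.9)/(8.2×7.0) = 0.009408
P(3)/P(0) = (0.6×0.9×3.8)/(8.2×7.0×3.5) = 0.01021
P(4)/P(0) = (0.6×0.9×3.8×1.9)/(8.2×7.0×3.5×6.8) = 0.002854

Normalization: ∑ P(n) = 1
P(0) × (1.0000 + 0.07317 + 0.009408 + 0.01021 + 0.002854) = 1
P(0) × 1.0956 = 1
P(0) = 1/1.0956 = 0.9127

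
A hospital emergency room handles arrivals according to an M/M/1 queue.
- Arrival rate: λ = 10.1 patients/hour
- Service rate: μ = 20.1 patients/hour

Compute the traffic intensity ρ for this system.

Server utilization: ρ = λ/μ
ρ = 10.1/20.1 = 0.5025
The server is busy 50.25% of the time.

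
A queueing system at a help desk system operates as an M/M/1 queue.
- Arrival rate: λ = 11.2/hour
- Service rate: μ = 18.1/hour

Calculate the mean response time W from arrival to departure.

First, compute utilization: ρ = λ/μ = 11.2/18.1 = 0.6188
For M/M/1: W = 1/(μ-λ)
W = 1/(18.1-11.2) = 1/6.90
W = 0.1449 hours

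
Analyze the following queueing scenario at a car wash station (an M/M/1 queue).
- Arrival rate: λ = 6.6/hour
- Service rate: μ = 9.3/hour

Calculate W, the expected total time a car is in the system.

First, compute utilization: ρ = λ/μ = 6.6/9.3 = 0.7097
For M/M/1: W = 1/(μ-λ)
W = 1/(9.3-6.6) = 1/2.70
W = 0.3704 hours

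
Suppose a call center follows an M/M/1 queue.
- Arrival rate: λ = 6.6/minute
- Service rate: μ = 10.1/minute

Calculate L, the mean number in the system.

ρ = λ/μ = 6.6/10.1 = 0.6535
For M/M/1: L = λ/(μ-λ)
L = 6.6/(10.1-6.6) = 6.6/3.50
L = 1.8857 calls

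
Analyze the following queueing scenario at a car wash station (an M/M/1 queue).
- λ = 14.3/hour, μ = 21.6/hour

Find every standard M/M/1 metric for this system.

Step 1: ρ = λ/μ = 14.3/21.6 = 0.6620
Step 2: L = λ/(μ-λ) = 14.3/7.30 = 1.9589
Step 3: Lq = λ²/(μ(μ-λ)) = 204.49/(21.6×7.30) = 1.2969
Step 4: W = 1/(μ-λ) = 1/7.30 = 0.136986
Step 5: Wq = λ/(μ(μ-λ)) = 14.3/(21.6×7.30) = 0.09069
Step 6: P(0) = 1-ρ = 0.3380
Verify: L = λW = 14.3×0.136986 = 1.9589 ✔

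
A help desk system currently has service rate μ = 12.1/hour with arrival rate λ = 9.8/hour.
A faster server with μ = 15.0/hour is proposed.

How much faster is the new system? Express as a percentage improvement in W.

System 1: ρ₁ = 9.8/12.1 = 0.8099, W₁ = 1/(12.1-9.8) = 0.4348
System 2: ρ₂ = 9.8/15.0 = 0.6533, W₂ = 1/(15.0-9.8) = 0.1923
Improvement: (W₁-W₂)/W₁ = (0.4348-0.1923)/0.4348 = 55.77%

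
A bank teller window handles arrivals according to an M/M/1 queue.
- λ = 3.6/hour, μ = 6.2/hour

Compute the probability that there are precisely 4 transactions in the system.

ρ = λ/μ = 3.6/6.2 = 0.58065
P(n) = (1-ρ)ρⁿ
P(4) = (1-0.58065) × 0.58065^4
P(4) = 0.41935 × 0.11367
P(4) = 0.04767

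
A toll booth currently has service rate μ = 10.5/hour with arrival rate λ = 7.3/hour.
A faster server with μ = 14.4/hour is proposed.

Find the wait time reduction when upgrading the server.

System 1: ρ₁ = 7.3/10.5 = 0.6952, W₁ = 1/(10.5-7.3) = 0.31250
System 2: ρ₂ = 7.3/14.4 = 0.5069, W₂ = 1/(14.4-7.3) = 0.14085
Improvement: (W₁-W₂)/W₁ = (0.31250-0.14085)/0.31250 = 54.93%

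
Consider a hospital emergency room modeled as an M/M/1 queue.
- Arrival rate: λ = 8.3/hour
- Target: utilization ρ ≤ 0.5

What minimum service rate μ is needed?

ρ = λ/μ, so μ = λ/ρ
μ ≥ 8.3/0.5 = 16.6000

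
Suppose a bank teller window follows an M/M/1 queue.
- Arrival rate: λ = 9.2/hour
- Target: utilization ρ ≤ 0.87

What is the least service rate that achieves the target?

ρ = λ/μ, so μ = λ/ρ
μ ≥ 9.2/0.87 = 10.5747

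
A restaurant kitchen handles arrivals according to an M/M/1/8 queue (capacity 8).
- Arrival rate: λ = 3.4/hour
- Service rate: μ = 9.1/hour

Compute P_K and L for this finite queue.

ρ = λ/μ = 3.4/9.1 = 0.37363
P₀ = (1-ρ)/(1-ρ^(K+1)) = (1-0.37363)/(1-0.37363^9) = 0.6264/0.9999 = 0.6265
P_K = P₀×ρ^K = 0.6265 × 0.37363^8 = 0.6265 × 0.0003798 = 0.0002379
Blocking probability P_8 = 0.0002379 (0.02379%)
L = ρ[1 - (K+1)ρ^K + Kρ^(K+1)] / [(1-ρ)(1-ρ^(K+1))]
L = 0.37363 × (1 - 9×0.0003798 + 8×0.0001419) / ((1 - 0.37363) × (1 - 0.0001419)) = 0.5952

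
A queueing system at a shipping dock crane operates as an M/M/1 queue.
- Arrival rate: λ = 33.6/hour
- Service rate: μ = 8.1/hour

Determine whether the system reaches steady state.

Stability requires ρ = λ/(cμ) < 1
ρ = 33.6/(1 × 8.1) = 33.6/8.10 = 4.1481
Since 4.1481 ≥ 1, the system is UNSTABLE.
Queue grows without bound. Need μ > λ = 33.6.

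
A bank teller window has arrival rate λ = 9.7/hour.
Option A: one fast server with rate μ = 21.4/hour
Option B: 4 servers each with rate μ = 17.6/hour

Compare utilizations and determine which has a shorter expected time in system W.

Option A: single server μ = 21.4 (M/M/1)
  ρ_A = 9.7/21.4 = 0.4533
  W_A = 1/(μ-λ) = 1/(21.4-9.7) = 1/11.70 = 0.08547

Option B: 4 servers μ = 17.6 (M/M/4)
  ρ_B = λ/(cμ) = 9.7/(4×17.6) = 0.1378
  Offered load a = λ/μ = cρ = 9.7/17.6 = 0.5511
  P₀ = [ Σₙ₌₀^3 aⁿ/n! + a^4/(4!(1-ρ)) ]⁻¹
  Σ = a^0/0! + a^1/1! + a^2/2! + a^3/3! = 1.0000 + 0.5511 + 0.1519 + 0.02790 = 1.7309
  a^4/(4!(1-ρ)) = 0.09226/(24 × 0.8622) = 0.004459
  P₀ = 1/(1.7309 + 0.004459) = 0.5762
  Lq = P₀·a^4·ρ / (4!(1-ρ)²) = 0.5762 × 0.09226 × 0.1378 / (24 × 0.7434) = 0.0004106
  Wq_B = Lq/λ = 0.0004106/9.7 = 0.00004233
  W_B = Wq_B + 1/μ = 0.00004233 + 0.05682 = 0.05686

Since W_B = 0.05686 < W_A = 0.08547, Option B (multiple servers) has the shorter time in system.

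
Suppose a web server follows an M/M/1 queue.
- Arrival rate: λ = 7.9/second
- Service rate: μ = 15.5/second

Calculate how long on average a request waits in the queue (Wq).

First, compute utilization: ρ = λ/μ = 7.9/15.5 = 0.5097
For M/M/1: Wq = λ/(μ(μ-λ))
Wq = 7.9/(15.5 × (15.5-7.9))
Wq = 7.9/(15.5 × 7.60)
Wq = 0.06706 seconds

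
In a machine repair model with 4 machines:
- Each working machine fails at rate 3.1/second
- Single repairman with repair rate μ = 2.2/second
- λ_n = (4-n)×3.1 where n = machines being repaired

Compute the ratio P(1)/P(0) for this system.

P(1)/P(0) = ∏_{i=0}^{1-1} λ_i/μ_{i+1}
= (4-0)×3.1/2.2
= 5.6364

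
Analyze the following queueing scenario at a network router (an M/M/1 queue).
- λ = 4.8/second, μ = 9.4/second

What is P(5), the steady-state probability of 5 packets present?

ρ = λ/μ = 4.8/9.4 = 0.5106
P(n) = (1-ρ)ρⁿ
P(5) = (1-0.5106) × 0.5106^5
P(5) = 0.4894 × 0.03471
P(5) = 0.01699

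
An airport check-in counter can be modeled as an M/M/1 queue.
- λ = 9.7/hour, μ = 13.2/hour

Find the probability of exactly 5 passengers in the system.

ρ = λ/μ = 9.7/13.2 = 0.73485
P(n) = (1-ρ)ρⁿ
P(5) = (1-0.73485) × 0.73485^5
P(5) = 0.26515 × 0.21429
P(5) = 0.05682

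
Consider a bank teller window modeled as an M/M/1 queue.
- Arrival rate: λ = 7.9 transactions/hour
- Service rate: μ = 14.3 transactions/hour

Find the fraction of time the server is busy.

Server utilization: ρ = λ/μ
ρ = 7.9/14.3 = 0.5524
The server is busy 55.24% of the time.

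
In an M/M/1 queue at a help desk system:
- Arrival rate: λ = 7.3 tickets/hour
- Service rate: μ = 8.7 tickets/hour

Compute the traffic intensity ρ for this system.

Server utilization: ρ = λ/μ
ρ = 7.3/8.7 = 0.8391
The server is busy 83.91% of the time.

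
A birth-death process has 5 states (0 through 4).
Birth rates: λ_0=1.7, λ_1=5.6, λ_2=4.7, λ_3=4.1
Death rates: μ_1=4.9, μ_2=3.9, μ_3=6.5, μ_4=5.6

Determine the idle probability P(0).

Ratios P(n)/P(0) = (λ₀···λₙ₋₁)/(μ₁···μₙ):
P(1)/P(0) = (1.7)/(4.9) = 0.3469
P(2)/P(0) = (1.7×5.6)/(4.9×3.9) = 0.4982
P(3)/P(0) = (1.7×5.6×4.7)/(4.9×3.9×6.5) = 0.3602
P(4)/P(0) = (1.7×5.6×4.7×4.1)/(4.9×3.9×6.5×5.6) = 0.2637

Normalization: ∑ P(n) = 1
P(0) × (1.0000 + 0.3469 + 0.4982 + 0.3602 + 0.2637) = 1
P(0) × 2.4690 = 1
P(0) = 1/2.4690 = 0.4050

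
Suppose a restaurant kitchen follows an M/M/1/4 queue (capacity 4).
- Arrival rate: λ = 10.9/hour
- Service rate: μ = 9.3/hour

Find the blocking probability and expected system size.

ρ = λ/μ = 10.9/9.3 = 1.17204
P₀ = (1-ρ)/(1-ρ^(K+1)) = (1-1.17204)/(1-1.17204^5) = -0.1720/-1.2116 = 0.1420
P_K = P₀×ρ^K = 0.14199 × 1.17204^4 = 0.14199 × 1.8870 = 0.2679
Blocking probability P_4 = 0.2679 (26.79%)
L = ρ[1 - (K+1)ρ^K + Kρ^(K+1)] / [(1-ρ)(1-ρ^(K+1))]
L = 1.17204 × (1 - 5×1.88699 + 4×2.21163) / ((1 - 1.17204) × (1 - 2.21163)) = 2.3141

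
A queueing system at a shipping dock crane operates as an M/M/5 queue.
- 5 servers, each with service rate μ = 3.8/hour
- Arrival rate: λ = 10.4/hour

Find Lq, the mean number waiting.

Traffic intensity: ρ = λ/(cμ) = 10.4/(5×3.8) = 0.5474
Since ρ = 0.5474 < 1, system is stable.
Offered load a = λ/μ = cρ = 10.4/3.8 = 2.7368
P₀ = [ Σₙ₌₀^4 aⁿ/n! + a^5/(5!(1-ρ)) ]⁻¹
Σ = a^0/0! + a^1/1! + a^2/2! + a^3/3! + a^4/4! = 1.0000 + 2.7368 + 3.7452 + 3.4166 + 2.3377 = 13.2363
a^5/(5!(1-ρ)) = 153.5496/(120 × 0.45263) = 2.8270
P₀ = 1/(13.2363 + 2.8270) = 0.06225
Lq = P₀·a^5·ρ / (5!(1-ρ)²) = 0.06225 × 153.5496 × 0.5474 / (120 × 0.2049) = 0.2128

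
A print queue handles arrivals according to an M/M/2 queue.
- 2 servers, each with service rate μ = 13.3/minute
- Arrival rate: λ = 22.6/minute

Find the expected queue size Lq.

Traffic intensity: ρ = λ/(cμ) = 22.6/(2×13.3) = 0.8496
Since ρ = 0.8496 < 1, system is stable.
Offered load a = λ/μ = cρ = 22.6/13.3 = 1.6992
P₀ = [ Σₙ₌₀^1 aⁿ/n! + a^2/(2!(1-ρ)) ]⁻¹
Σ = a^0/0! + a^1/1! = 1.0000 + 1.6992 = 2.6992
a^2/(2!(1-ρ)) = 2.887444/(2 × 0.1503759) = 9.6008
P₀ = 1/(2.6992 + 9.6008) = 0.08130
Lq = P₀·a^2·ρ / (2!(1-ρ)²) = 0.0813008 × 2.88744 × 0.849624 / (2 × 0.0226129) = 4.4101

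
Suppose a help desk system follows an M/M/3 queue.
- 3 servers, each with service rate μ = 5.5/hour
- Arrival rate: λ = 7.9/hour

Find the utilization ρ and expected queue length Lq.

Traffic intensity: ρ = λ/(cμ) = 7.9/(3×5.5) = 0.4788
Since ρ = 0.4788 < 1, system is stable.
Offered load a = λ/μ = cρ = 7.9/5.5 = 1.4364
P₀ = [ Σₙ₌₀^2 aⁿ/n! + a^3/(3!(1-ρ)) ]⁻¹
Σ = a^0/0! + a^1/1! + a^2/2! = 1.00000 + 1.43636 + 1.03157 = 3.4679
a^3/(3!(1-ρ)) = 2.9634/(6 × 0.5212) = 0.9476
P₀ = 1/(3.4679 + 0.9476) = 0.2265
Lq = P₀·a^3·ρ / (3!(1-ρ)²) = 0.2265 × 2.9634 × 0.4788 / (6 × 0.2717) = 0.1971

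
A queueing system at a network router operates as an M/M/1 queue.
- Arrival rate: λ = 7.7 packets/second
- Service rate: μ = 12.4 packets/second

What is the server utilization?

Server utilization: ρ = λ/μ
ρ = 7.7/12.4 = 0.6210
The server is busy 62.10% of the time.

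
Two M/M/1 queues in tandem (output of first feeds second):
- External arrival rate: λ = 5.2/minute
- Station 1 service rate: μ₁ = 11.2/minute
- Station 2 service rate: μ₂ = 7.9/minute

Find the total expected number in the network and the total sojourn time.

By Jackson's theorem, each station behaves as independent M/M/1.
Station 1: ρ₁ = 5.2/11.2 = 0.4643, L₁ = ρ₁/(1-ρ₁) = λ/(μ₁-λ) = 5.2/6.00 = 0.8667
Station 2: ρ₂ = 5.2/7.9 = 0.6582, L₂ = ρ₂/(1-ρ₂) = λ/(μ₂-λ) = 5.2/2.70 = 1.9259
Total: L = L₁ + L₂ = 0.8667 + 1.9259 = 2.7926
W = L/λ = 2.7926/5.2 = 0.5370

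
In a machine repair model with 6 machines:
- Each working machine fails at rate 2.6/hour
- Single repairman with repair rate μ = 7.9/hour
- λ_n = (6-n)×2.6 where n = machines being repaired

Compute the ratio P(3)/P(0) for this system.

P(3)/P(0) = ∏_{i=0}^{3-1} λ_i/μ_{i+1}
= (6-0)×2.6/7.9 × (6-1)×2.6/7.9 × (6-2)×2.6/7.9
= 4.2778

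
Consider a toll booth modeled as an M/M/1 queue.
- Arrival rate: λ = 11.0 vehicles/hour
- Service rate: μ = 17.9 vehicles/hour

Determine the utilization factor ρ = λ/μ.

Server utilization: ρ = λ/μ
ρ = 11.0/17.9 = 0.6145
The server is busy 61.45% of the time.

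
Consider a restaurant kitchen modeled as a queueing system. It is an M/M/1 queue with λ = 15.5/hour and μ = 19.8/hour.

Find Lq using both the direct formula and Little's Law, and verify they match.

Method 1 (direct): Lq = λ²/(μ(μ-λ)) = 240.25/(19.8 × 4.30) = 2.8218

Method 2 (Little's Law):
W = 1/(μ-λ) = 1/4.30 = 0.23256
Wq = W - 1/μ = 0.23256 - 0.050505 = 0.18205
Lq = λWq = 15.5 × 0.18205 = 2.8218 ✔ (matches Method 1)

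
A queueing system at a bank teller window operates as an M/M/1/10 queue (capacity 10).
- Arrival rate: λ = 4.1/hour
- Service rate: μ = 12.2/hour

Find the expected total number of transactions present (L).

ρ = λ/μ = 4.1/12.2 = 0.33607
P₀ = (1-ρ)/(1-ρ^(K+1)) = (1-0.33607)/(1-0.33607^11) = 0.6639/1.0000 = 0.6639
P_K = P₀×ρ^K = 0.6639 × 0.33607^10 = 0.6639 × 0.00001838 = 0.00001220
L = ρ[1 - (K+1)ρ^K + Kρ^(K+1)] / [(1-ρ)(1-ρ^(K+1))]
L = 0.33607 × (1 - 11×0.00001838 + 10×0.000006176) / ((1 - 0.33607) × (1 - 0.000006176)) = 0.5061 transactions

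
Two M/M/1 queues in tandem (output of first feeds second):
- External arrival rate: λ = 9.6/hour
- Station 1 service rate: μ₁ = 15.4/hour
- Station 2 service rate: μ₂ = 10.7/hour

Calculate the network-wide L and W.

By Jackson's theorem, each station behaves as independent M/M/1.
Station 1: ρ₁ = 9.6/15.4 = 0.6234, L₁ = ρ₁/(1-ρ₁) = λ/(μ₁-λ) = 9.6/5.80 = 1.65517
Station 2: ρ₂ = 9.6/10.7 = 0.8972, L₂ = ρ₂/(1-ρ₂) = λ/(μ₂-λ) = 9.6/1.10 = 8.72727
Total: L = L₁ + L₂ = 1.65517 + 8.72727 = 10.3824
W = L/λ = 10.3824/9.6 = 1.0815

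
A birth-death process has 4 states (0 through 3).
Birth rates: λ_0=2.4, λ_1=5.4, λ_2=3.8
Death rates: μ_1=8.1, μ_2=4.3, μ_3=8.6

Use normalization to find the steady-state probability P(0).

Ratios P(n)/P(0) = (λ₀···λₙ₋₁)/(μ₁···μₙ):
P(1)/P(0) = (2.4)/(8.1) = 0.2963
P(2)/P(0) = (2.4×5.4)/(8.1×4.3) = 0.3721
P(3)/P(0) = (2.4×5.4×3.8)/(8.1×4.3×8.6) = 0.1644

Normalization: ∑ P(n) = 1
P(0) × (1.0000 + 0.2963 + 0.3721 + 0.1644) = 1
P(0) × 1.8328 = 1
P(0) = 1/1.8328 = 0.5456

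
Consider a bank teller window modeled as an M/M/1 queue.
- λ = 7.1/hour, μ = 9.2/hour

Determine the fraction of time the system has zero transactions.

ρ = λ/μ = 7.1/9.2 = 0.7717
P(0) = 1 - ρ = 1 - 0.7717 = 0.2283
The server is idle 22.83% of the time.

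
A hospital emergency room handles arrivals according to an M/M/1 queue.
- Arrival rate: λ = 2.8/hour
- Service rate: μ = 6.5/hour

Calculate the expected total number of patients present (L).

ρ = λ/μ = 2.8/6.5 = 0.4308
For M/M/1: L = λ/(μ-λ)
L = 2.8/(6.5-2.8) = 2.8/3.70
L = 0.7568 patients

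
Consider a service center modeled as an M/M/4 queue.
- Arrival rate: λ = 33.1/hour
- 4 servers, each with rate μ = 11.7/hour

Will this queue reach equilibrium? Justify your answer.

Stability requires ρ = λ/(cμ) < 1
ρ = 33.1/(4 × 11.7) = 33.1/46.80 = 0.7073
Since 0.7073 < 1, the system is STABLE.
The servers are busy 70.73% of the time.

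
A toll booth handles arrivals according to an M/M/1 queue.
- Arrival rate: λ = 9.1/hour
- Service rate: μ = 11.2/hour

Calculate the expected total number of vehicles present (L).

ρ = λ/μ = 9.1/11.2 = 0.8125
For M/M/1: L = λ/(μ-λ)
L = 9.1/(11.2-9.1) = 9.1/2.10
L = 4.3333 vehicles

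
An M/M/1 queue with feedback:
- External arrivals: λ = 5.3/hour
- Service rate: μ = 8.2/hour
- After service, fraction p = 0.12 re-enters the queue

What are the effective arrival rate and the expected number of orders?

Effective arrival rate: λ_eff = λ/(1-p) = 5.3/(1-0.12) = 5.3/0.88 = 6.0227
ρ = λ_eff/μ = 6.0227/8.2 = 0.73448
L = ρ/(1-ρ) = 0.73448/(1-0.73448) = 2.7662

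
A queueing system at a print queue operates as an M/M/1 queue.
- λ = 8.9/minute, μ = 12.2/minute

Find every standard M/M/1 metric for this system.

Step 1: ρ = λ/μ = 8.9/12.2 = 0.7295
Step 2: L = λ/(μ-λ) = 8.9/3.30 = 2.6970
Step 3: Lq = λ²/(μ(μ-λ)) = 79.21/(12.2×3.30) = 1.9675
Step 4: W = 1/(μ-λ) = 1/3.30 = 0.30303
Step 5: Wq = λ/(μ(μ-λ)) = 8.9/(12.2×3.30) = 0.2211
Step 6: P(0) = 1-ρ = 0.2705
Verify: L = λW = 8.9×0.30303 = 2.6970 ✔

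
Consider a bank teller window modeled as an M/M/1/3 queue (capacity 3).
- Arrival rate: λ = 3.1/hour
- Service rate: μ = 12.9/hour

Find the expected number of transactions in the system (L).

ρ = λ/μ = 3.1/12.9 = 0.2403
P₀ = (1-ρ)/(1-ρ^(K+1)) = (1-0.2403)/(1-0.2403^4) = 0.7597/0.9967 = 0.7622
P_K = P₀×ρ^K = 0.7622 × 0.2403^3 = 0.7622 × 0.01388 = 0.01058
L = ρ[1 - (K+1)ρ^K + Kρ^(K+1)] / [(1-ρ)(1-ρ^(K+1))]
L = 0.2403 × (1 - 4×0.01388 + 3×0.003334) / ((1 - 0.2403) × (1 - 0.003334)) = 0.3029 transactions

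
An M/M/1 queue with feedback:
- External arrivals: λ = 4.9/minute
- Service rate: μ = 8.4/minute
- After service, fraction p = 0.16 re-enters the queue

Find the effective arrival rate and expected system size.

Effective arrival rate: λ_eff = λ/(1-p) = 4.9/(1-0.16) = 4.9/0.84 = 5.8333
ρ = λ_eff/μ = 5.8333/8.4 = 0.69444
L = ρ/(1-ρ) = 0.69444/(1-0.69444) = 2.2727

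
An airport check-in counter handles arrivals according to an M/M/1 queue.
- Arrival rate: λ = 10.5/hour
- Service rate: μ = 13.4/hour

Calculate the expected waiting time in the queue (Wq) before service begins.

First, compute utilization: ρ = λ/μ = 10.5/13.4 = 0.7836
For M/M/1: Wq = λ/(μ(μ-λ))
Wq = 10.5/(13.4 × (13.4-10.5))
Wq = 10.5/(13.4 × 2.90)
Wq = 0.2702 hours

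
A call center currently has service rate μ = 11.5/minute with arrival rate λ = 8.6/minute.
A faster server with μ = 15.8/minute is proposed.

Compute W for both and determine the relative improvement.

System 1: ρ₁ = 8.6/11.5 = 0.7478, W₁ = 1/(11.5-8.6) = 0.3448
System 2: ρ₂ = 8.6/15.8 = 0.5443, W₂ = 1/(15.8-8.6) = 0.1389
Improvement: (W₁-W₂)/W₁ = (0.3448-0.1389)/0.3448 = 59.72%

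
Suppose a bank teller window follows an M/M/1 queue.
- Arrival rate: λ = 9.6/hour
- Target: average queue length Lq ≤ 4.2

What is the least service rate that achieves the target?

For M/M/1: Lq = λ²/(μ(μ-λ))
Need Lq ≤ 4.2, i.e. μ(μ-λ) ≥ λ²/4.2
μ² - 9.6μ - 92.16/4.2 ≥ 0  →  μ² - 9.6μ - 21.94286 ≥ 0
Quadratic formula (positive root): μ = [λ + √(λ² + 4×21.94286)]/2
Discriminant: 92.16 + 4×21.94286 = 179.9314, √179.9314 = 13.4139
μ ≥ (9.6 + 13.4139)/2 = 11.5069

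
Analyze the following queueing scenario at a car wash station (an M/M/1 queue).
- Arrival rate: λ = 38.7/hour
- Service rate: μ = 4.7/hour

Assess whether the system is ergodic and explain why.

Stability requires ρ = λ/(cμ) < 1
ρ = 38.7/(1 × 4.7) = 38.7/4.70 = 8.2340
Since 8.2340 ≥ 1, the system is UNSTABLE.
Queue grows without bound. Need μ > λ = 38.7.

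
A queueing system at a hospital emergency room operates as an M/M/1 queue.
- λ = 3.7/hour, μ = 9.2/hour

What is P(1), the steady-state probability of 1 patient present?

ρ = λ/μ = 3.7/9.2 = 0.4022
P(n) = (1-ρ)ρⁿ
P(1) = (1-0.4022) × 0.4022^1
P(1) = 0.5978 × 0.4022
P(1) = 0.2404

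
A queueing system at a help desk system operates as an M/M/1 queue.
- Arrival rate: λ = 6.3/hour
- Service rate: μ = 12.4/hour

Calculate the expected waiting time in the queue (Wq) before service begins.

First, compute utilization: ρ = λ/μ = 6.3/12.4 = 0.5081
For M/M/1: Wq = λ/(μ(μ-λ))
Wq = 6.3/(12.4 × (12.4-6.3))
Wq = 6.3/(12.4 × 6.10)
Wq = 0.08329 hours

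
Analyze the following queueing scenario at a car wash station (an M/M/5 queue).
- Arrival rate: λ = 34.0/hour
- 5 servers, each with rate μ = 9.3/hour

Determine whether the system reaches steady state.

Stability requires ρ = λ/(cμ) < 1
ρ = 34.0/(5 × 9.3) = 34.0/46.50 = 0.7312
Since 0.7312 < 1, the system is STABLE.
The servers are busy 73.12% of the time.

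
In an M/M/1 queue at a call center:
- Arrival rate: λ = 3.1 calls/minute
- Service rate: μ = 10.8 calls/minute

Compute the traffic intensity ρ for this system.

Server utilization: ρ = λ/μ
ρ = 3.1/10.8 = 0.2870
The server is busy 28.70% of the time.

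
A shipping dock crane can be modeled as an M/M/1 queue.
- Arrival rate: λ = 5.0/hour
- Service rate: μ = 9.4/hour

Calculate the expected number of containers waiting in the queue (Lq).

ρ = λ/μ = 5.0/9.4 = 0.5319
For M/M/1: Lq = λ²/(μ(μ-λ))
Lq = 25.00/(9.4 × 4.40)
Lq = 0.6044 containers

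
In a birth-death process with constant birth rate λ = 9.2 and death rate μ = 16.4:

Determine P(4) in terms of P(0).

For constant rates: P(n)/P(0) = (λ/μ)^n
P(4)/P(0) = (9.2/16.4)^4 = 0.560976^4 = 0.09903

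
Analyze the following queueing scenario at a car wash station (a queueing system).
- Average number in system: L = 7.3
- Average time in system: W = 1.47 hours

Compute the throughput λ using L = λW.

Little's Law: L = λW, so λ = L/W
λ = 7.3/1.47 = 4.9660 cars/hour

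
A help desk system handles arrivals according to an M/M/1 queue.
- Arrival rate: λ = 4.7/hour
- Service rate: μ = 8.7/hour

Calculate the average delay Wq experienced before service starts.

First, compute utilization: ρ = λ/μ = 4.7/8.7 = 0.5402
For M/M/1: Wq = λ/(μ(μ-λ))
Wq = 4.7/(8.7 × (8.7-4.7))
Wq = 4.7/(8.7 × 4.00)
Wq = 0.1351 hours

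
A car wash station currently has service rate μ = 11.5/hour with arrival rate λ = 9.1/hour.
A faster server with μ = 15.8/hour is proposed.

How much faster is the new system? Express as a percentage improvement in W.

System 1: ρ₁ = 9.1/11.5 = 0.7913, W₁ = 1/(11.5-9.1) = 0.41667
System 2: ρ₂ = 9.1/15.8 = 0.5759, W₂ = 1/(15.8-9.1) = 0.14925
Improvement: (W₁-W₂)/W₁ = (0.41667-0.14925)/0.41667 = 64.18%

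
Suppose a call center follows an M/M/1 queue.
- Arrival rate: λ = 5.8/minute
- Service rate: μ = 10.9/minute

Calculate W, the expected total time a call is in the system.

First, compute utilization: ρ = λ/μ = 5.8/10.9 = 0.5321
For M/M/1: W = 1/(μ-λ)
W = 1/(10.9-5.8) = 1/5.10
W = 0.1961 minutes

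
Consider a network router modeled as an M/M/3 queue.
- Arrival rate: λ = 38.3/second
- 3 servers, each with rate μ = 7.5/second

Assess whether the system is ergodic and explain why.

Stability requires ρ = λ/(cμ) < 1
ρ = 38.3/(3 × 7.5) = 38.3/22.50 = 1.7022
Since 1.7022 ≥ 1, the system is UNSTABLE.
Need c > λ/μ = 38.3/7.5 = 5.11.
Minimum servers needed: c = 6.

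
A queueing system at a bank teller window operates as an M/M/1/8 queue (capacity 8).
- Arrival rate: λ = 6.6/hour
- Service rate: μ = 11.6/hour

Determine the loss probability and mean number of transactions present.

ρ = λ/μ = 6.6/11.6 = 0.568966
P₀ = (1-ρ)/(1-ρ^(K+1)) = (1-0.568966)/(1-0.568966^9) = 0.4310/0.9938 = 0.4337
P_K = P₀×ρ^K = 0.43374 × 0.568966^8 = 0.43374 × 0.010982 = 0.004763
Blocking probability P_8 = 0.004763 (0.48%)
L = ρ[1 - (K+1)ρ^K + Kρ^(K+1)] / [(1-ρ)(1-ρ^(K+1))]
L = 0.568966 × (1 - 9×0.01098 + 8×0.006249) / ((1 - 0.568966) × (1 - 0.006249)) = 1.2634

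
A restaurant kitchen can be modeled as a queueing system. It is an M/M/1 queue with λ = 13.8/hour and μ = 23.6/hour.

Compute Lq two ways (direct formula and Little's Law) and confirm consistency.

Method 1 (direct): Lq = λ²/(μ(μ-λ)) = 190.44/(23.6 × 9.80) = 0.8234

Method 2 (Little's Law):
W = 1/(μ-λ) = 1/9.80 = 0.10204
Wq = W - 1/μ = 0.10204 - 0.042373 = 0.05967
Lq = λWq = 13.8 × 0.05967 = 0.8234 ✔ (matches Method 1)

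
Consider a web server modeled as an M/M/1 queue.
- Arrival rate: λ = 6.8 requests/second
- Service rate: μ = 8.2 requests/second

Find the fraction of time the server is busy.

Server utilization: ρ = λ/μ
ρ = 6.8/8.2 = 0.8293
The server is busy 82.93% of the time.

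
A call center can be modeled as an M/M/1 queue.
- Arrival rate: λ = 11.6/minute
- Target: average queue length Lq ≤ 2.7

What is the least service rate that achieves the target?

For M/M/1: Lq = λ²/(μ(μ-λ))
Need Lq ≤ 2.7, i.e. μ(μ-λ) ≥ λ²/2.7
μ² - 11.6μ - 134.56/2.7 ≥ 0  →  μ² - 11.6μ - 49.837037 ≥ 0
Quadratic formula (positive root): μ = [λ + √(λ² + 4×49.837037)]/2
Discriminant: 134.56 + 4×49.837037 = 333.9081, √333.9081 = 18.2732
μ ≥ (11.6 + 18.2732)/2 = 14.9366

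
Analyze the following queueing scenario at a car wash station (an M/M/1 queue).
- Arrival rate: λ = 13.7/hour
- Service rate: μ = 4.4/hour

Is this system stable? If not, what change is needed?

Stability requires ρ = λ/(cμ) < 1
ρ = 13.7/(1 × 4.4) = 13.7/4.40 = 3.1136
Since 3.1136 ≥ 1, the system is UNSTABLE.
Queue grows without bound. Need μ > λ = 13.7.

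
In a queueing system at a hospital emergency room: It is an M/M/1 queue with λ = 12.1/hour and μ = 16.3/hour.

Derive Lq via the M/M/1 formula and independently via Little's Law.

Method 1 (direct): Lq = λ²/(μ(μ-λ)) = 146.41/(16.3 × 4.20) = 2.1386

Method 2 (Little's Law):
W = 1/(μ-λ) = 1/4.20 = 0.2380952
Wq = W - 1/μ = 0.2380952 - 0.06134969 = 0.176746
Lq = λWq = 12.1 × 0.176746 = 2.1386 ✔ (matches Method 1)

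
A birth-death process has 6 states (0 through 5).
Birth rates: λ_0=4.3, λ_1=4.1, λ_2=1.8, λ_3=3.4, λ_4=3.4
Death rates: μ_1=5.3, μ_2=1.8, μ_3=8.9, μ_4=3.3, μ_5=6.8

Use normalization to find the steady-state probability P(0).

Ratios P(n)/P(0) = (λ₀···λₙ₋₁)/(μ₁···μₙ):
P(1)/P(0) = (4.3)/(5.3) = 0.8113
P(2)/P(0) = (4.3×4.1)/(5.3×1.8) = 1.8480
P(3)/P(0) = (4.3×4.1×1.8)/(5.3×1.8×8.9) = 0.3738
P(4)/P(0) = (4.3×4.1×1.8×3.4)/(5.3×1.8×8.9×3.3) = 0.3851
P(5)/P(0) = (4.3×4.1×1.8×3.4×3.4)/(5.3×1.8×8.9×3.3×6.8) = 0.1925

Normalization: ∑ P(n) = 1
P(0) × (1.0000 + 0.8113 + 1.8480 + 0.3738 + 0.3851 + 0.1925) = 1
P(0) × 4.6107 = 1
P(0) = 1/4.6107 = 0.2169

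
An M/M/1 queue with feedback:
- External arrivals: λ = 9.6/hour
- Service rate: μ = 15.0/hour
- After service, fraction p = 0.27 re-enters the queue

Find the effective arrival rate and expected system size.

Effective arrival rate: λ_eff = λ/(1-p) = 9.6/(1-0.27) = 9.6/0.73 = 13.15068
ρ = λ_eff/μ = 13.15068/15.0 = 0.876712
L = ρ/(1-ρ) = 0.876712/(1-0.876712) = 7.1111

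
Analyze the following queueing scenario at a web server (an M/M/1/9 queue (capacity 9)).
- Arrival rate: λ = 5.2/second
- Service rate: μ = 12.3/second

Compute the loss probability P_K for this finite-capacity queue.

ρ = λ/μ = 5.2/12.3 = 0.422764
P₀ = (1-ρ)/(1-ρ^(K+1)) = (1-0.422764)/(1-0.422764^10) = 0.5772/0.9998 = 0.5773
P_K = P₀×ρ^K = 0.57734 × 0.422764^9 = 0.57734 × 0.00043140 = 0.0002491
Blocking probability = 0.02491%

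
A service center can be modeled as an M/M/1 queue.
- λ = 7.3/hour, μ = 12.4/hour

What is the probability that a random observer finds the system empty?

ρ = λ/μ = 7.3/12.4 = 0.5887
P(0) = 1 - ρ = 1 - 0.5887 = 0.4113
The server is idle 41.13% of the time.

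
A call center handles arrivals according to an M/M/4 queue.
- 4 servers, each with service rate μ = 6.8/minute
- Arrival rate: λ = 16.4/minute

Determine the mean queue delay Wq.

Traffic intensity: ρ = λ/(cμ) = 16.4/(4×6.8) = 0.6029
Since ρ = 0.6029 < 1, system is stable.
Offered load a = λ/μ = cρ = 16.4/6.8 = 2.4118
P₀ = [ Σₙ₌₀^3 aⁿ/n! + a^4/(4!(1-ρ)) ]⁻¹
Σ = a^0/0! + a^1/1! + a^2/2! + a^3/3! = 1.0000 + 2.4118 + 2.9083 + 2.3380 = 8.6581
a^4/(4!(1-ρ)) = 33.8329/(24 × 0.39706) = 3.5504
P₀ = 1/(8.6581 + 3.5504) = 0.08191
Lq = P₀·a^4·ρ / (4!(1-ρ)²) = 0.081910 × 33.8329 × 0.60294 / (24 × 0.15766) = 0.4416
Wq = Lq/λ = 0.4416/16.4 = 0.02693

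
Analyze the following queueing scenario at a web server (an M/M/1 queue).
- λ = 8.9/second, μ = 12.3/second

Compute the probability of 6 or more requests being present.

ρ = λ/μ = 8.9/12.3 = 0.7236
P(N ≥ n) = ρⁿ
P(N ≥ 6) = 0.7236^6
P(N ≥ 6) = 0.1435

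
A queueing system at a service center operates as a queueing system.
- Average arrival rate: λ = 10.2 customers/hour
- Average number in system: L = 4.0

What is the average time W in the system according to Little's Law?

Little's Law: L = λW, so W = L/λ
W = 4.0/10.2 = 0.3922 hours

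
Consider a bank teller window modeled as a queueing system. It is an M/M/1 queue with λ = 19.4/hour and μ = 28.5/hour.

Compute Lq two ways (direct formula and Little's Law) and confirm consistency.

Method 1 (direct): Lq = λ²/(μ(μ-λ)) = 376.36/(28.5 × 9.10) = 1.4512

Method 2 (Little's Law):
W = 1/(μ-λ) = 1/9.10 = 0.10989
Wq = W - 1/μ = 0.10989 - 0.035088 = 0.074802
Lq = λWq = 19.4 × 0.074802 = 1.4512 ✔ (matches Method 1)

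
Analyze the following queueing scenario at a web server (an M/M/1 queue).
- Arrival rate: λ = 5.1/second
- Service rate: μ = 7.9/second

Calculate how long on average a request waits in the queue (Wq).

First, compute utilization: ρ = λ/μ = 5.1/7.9 = 0.6456
For M/M/1: Wq = λ/(μ(μ-λ))
Wq = 5.1/(7.9 × (7.9-5.1))
Wq = 5.1/(7.9 × 2.80)
Wq = 0.2306 seconds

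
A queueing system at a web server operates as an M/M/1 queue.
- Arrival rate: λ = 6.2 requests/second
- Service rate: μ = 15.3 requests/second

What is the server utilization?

Server utilization: ρ = λ/μ
ρ = 6.2/15.3 = 0.4052
The server is busy 40.52% of the time.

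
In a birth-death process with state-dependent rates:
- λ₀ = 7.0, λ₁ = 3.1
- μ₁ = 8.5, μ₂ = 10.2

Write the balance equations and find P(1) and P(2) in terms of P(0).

Balance equations:
State 0: λ₀P₀ = μ₁P₁ → P₁ = (λ₀/μ₁)P₀ = (7.0/8.5)P₀ = 0.8235P₀
State 1: P₂ = (λ₀λ₁)/(μ₁μ₂)P₀ = (7.0×3.1)/(8.5×10.2)P₀ = 0.2503P₀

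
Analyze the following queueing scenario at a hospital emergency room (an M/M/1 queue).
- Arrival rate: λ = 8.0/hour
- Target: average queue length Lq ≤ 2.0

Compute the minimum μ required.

For M/M/1: Lq = λ²/(μ(μ-λ))
Need Lq ≤ 2.0, i.e. μ(μ-λ) ≥ λ²/2.0
μ² - 8.0μ - 64.00/2.0 ≥ 0  →  μ² - 8.0μ - 32.0000 ≥ 0
Quadratic formula (positive root): μ = [λ + √(λ² + 4×32.0000)]/2
Discriminant: 64.00 + 4×32.0000 = 192.0000, √192.0000 = 13.8564
μ ≥ (8.0 + 13.8564)/2 = 10.9282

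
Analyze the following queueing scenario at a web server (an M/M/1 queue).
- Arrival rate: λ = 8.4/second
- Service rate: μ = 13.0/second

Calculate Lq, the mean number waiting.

ρ = λ/μ = 8.4/13.0 = 0.6462
For M/M/1: Lq = λ²/(μ(μ-λ))
Lq = 70.56/(13.0 × 4.60)
Lq = 1.1799 requests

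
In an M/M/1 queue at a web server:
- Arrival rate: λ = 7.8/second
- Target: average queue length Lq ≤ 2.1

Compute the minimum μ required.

For M/M/1: Lq = λ²/(μ(μ-λ))
Need Lq ≤ 2.1, i.e. μ(μ-λ) ≥ λ²/2.1
μ² - 7.8μ - 60.84/2.1 ≥ 0  →  μ² - 7.8μ - 28.97143 ≥ 0
Quadratic formula (positive root): μ = [λ + √(λ² + 4×28.97143)]/2
Discriminant: 60.84 + 4×28.97143 = 176.7257, √176.7257 = 13.2938
μ ≥ (7.8 + 13.2938)/2 = 10.5469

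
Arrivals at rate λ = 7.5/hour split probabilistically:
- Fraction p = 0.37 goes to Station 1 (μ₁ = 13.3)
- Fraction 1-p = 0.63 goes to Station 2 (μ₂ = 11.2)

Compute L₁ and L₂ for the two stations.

Effective rates: λ₁ = 7.5×0.37 = 2.775, λ₂ = 7.5×0.63 = 4.725
Station 1: ρ₁ = 2.775/13.3 = 0.20865, L₁ = ρ₁/(1-ρ₁) = 0.20865/(1-0.20865) = 0.2637
Station 2: ρ₂ = 4.725/11.2 = 0.42188, L₂ = ρ₂/(1-ρ₂) = 0.42188/(1-0.42188) = 0.7297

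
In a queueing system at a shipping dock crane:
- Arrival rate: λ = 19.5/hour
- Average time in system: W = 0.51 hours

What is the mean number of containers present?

Little's Law: L = λW
L = 19.5 × 0.51 = 9.9450 containers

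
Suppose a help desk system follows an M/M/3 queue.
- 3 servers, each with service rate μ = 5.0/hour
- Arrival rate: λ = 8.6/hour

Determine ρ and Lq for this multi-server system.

Traffic intensity: ρ = λ/(cμ) = 8.6/(3×5.0) = 0.5733
Since ρ = 0.5733 < 1, system is stable.
Offered load a = λ/μ = cρ = 8.6/5.0 = 1.7200
P₀ = [ Σₙ₌₀^2 aⁿ/n! + a^3/(3!(1-ρ)) ]⁻¹
Σ = a^0/0! + a^1/1! + a^2/2! = 1.0000 + 1.7200 + 1.4792 = 4.1992
a^3/(3!(1-ρ)) = 5.08845/(6 × 0.426667) = 1.9877
P₀ = 1/(4.1992 + 1.9877) = 0.1616
Lq = P₀·a^3·ρ / (3!(1-ρ)²) = 0.1616 × 5.0884 × 0.5733 / (6 × 0.1820) = 0.4317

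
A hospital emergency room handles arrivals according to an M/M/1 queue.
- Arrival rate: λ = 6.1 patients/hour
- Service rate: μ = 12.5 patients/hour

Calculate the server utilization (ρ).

Server utilization: ρ = λ/μ
ρ = 6.1/12.5 = 0.4880
The server is busy 48.80% of the time.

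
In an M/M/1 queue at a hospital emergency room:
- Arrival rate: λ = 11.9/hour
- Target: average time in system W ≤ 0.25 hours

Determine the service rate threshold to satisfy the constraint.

For M/M/1: W = 1/(μ-λ)
Need W ≤ 0.25, so 1/(μ-λ) ≤ 0.25
μ - λ ≥ 1/0.25 = 4.0000
μ ≥ 11.9 + 4.0000 = 15.9000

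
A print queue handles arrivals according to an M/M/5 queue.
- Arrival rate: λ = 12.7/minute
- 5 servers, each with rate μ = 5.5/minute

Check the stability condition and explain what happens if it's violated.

Stability requires ρ = λ/(cμ) < 1
ρ = 12.7/(5 × 5.5) = 12.7/27.50 = 0.4618
Since 0.4618 < 1, the system is STABLE.
The servers are busy 46.18% of the time.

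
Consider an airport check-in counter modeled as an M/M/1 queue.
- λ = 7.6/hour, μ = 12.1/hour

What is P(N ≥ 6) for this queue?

ρ = λ/μ = 7.6/12.1 = 0.6281
P(N ≥ n) = ρⁿ
P(N ≥ 6) = 0.6281^6
P(N ≥ 6) = 0.06140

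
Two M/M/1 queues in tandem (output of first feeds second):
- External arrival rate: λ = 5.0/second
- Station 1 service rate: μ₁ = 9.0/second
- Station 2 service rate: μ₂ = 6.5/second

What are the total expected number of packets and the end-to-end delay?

By Jackson's theorem, each station behaves as independent M/M/1.
Station 1: ρ₁ = 5.0/9.0 = 0.5556, L₁ = ρ₁/(1-ρ₁) = λ/(μ₁-λ) = 5.0/4.00 = 1.2500
Station 2: ρ₂ = 5.0/6.5 = 0.7692, L₂ = ρ₂/(1-ρ₂) = λ/(μ₂-λ) = 5.0/1.50 = 3.3333
Total: L = L₁ + L₂ = 1.2500 + 3.3333 = 4.5833
W = L/λ = 4.5833/5.0 = 0.9167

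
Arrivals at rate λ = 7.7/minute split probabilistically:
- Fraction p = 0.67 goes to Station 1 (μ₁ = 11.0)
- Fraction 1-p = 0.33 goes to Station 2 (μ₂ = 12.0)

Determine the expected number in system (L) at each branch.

Effective rates: λ₁ = 7.7×0.67 = 5.159, λ₂ = 7.7×0.33 = 2.541
Station 1: ρ₁ = 5.159/11.0 = 0.4690, L₁ = ρ₁/(1-ρ₁) = 0.4690/(1-0.4690) = 0.8832
Station 2: ρ₂ = 2.541/12.0 = 0.2117, L₂ = ρ₂/(1-ρ₂) = 0.2117/(1-0.2117) = 0.2686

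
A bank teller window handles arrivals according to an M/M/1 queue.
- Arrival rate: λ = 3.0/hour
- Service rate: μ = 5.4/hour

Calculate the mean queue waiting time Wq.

First, compute utilization: ρ = λ/μ = 3.0/5.4 = 0.5556
For M/M/1: Wq = λ/(μ(μ-λ))
Wq = 3.0/(5.4 × (5.4-3.0))
Wq = 3.0/(5.4 × 2.40)
Wq = 0.2315 hours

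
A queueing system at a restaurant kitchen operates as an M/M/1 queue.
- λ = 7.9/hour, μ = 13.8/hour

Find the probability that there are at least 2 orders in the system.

ρ = λ/μ = 7.9/13.8 = 0.57246
P(N ≥ n) = ρⁿ
P(N ≥ 2) = 0.57246^2
P(N ≥ 2) = 0.3277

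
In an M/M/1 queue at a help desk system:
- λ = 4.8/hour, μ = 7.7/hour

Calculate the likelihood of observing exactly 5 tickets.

ρ = λ/μ = 4.8/7.7 = 0.62338
P(n) = (1-ρ)ρⁿ
P(5) = (1-0.62338) × 0.62338^5
P(5) = 0.3766 × 0.09414
P(5) = 0.03545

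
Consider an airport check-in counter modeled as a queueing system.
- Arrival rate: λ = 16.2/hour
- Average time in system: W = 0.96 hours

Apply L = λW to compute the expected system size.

Little's Law: L = λW
L = 16.2 × 0.96 = 15.5520 passengers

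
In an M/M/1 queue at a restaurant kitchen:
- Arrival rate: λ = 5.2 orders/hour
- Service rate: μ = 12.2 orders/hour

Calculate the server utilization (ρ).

Server utilization: ρ = λ/μ
ρ = 5.2/12.2 = 0.4262
The server is busy 42.62% of the time.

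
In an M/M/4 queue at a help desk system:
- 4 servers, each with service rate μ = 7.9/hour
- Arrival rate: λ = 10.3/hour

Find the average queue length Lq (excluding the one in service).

Traffic intensity: ρ = λ/(cμ) = 10.3/(4×7.9) = 0.3259
Since ρ = 0.3259 < 1, system is stable.
Offered load a = λ/μ = cρ = 10.3/7.9 = 1.3038
P₀ = [ Σₙ₌₀^3 aⁿ/n! + a^4/(4!(1-ρ)) ]⁻¹
Σ = a^0/0! + a^1/1! + a^2/2! + a^3/3! = 1.0000 + 1.3038 + 0.8499 + 0.3694 = 3.5231
a^4/(4!(1-ρ)) = 2.8896/(24 × 0.6741) = 0.1786
P₀ = 1/(3.5231 + 0.1786) = 0.2701
Lq = P₀·a^4·ρ / (4!(1-ρ)²) = 0.2701 × 2.8896 × 0.3259 / (24 × 0.4543) = 0.02333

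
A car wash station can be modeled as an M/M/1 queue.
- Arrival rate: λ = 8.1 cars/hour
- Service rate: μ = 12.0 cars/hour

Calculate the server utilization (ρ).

Server utilization: ρ = λ/μ
ρ = 8.1/12.0 = 0.6750
The server is busy 67.50% of the time.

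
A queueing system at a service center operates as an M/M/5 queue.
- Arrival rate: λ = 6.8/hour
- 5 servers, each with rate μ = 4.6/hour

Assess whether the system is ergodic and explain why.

Stability requires ρ = λ/(cμ) < 1
ρ = 6.8/(5 × 4.6) = 6.8/23.00 = 0.2957
Since 0.2957 < 1, the system is STABLE.
The servers are busy 29.57% of the time.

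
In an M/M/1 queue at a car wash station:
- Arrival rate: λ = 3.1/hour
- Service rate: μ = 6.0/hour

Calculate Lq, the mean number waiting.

ρ = λ/μ = 3.1/6.0 = 0.5167
For M/M/1: Lq = λ²/(μ(μ-λ))
Lq = 9.61/(6.0 × 2.90)
Lq = 0.5523 cars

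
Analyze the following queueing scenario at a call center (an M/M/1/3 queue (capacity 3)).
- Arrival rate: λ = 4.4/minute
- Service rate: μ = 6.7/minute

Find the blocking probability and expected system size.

ρ = λ/μ = 4.4/6.7 = 0.6567
P₀ = (1-ρ)/(1-ρ^(K+1)) = (1-0.6567)/(1-0.6567^4) = 0.3433/0.8140 = 0.4217
P_K = P₀×ρ^K = 0.4217 × 0.6567^3 = 0.4217 × 0.2832 = 0.1194
Blocking probability P_3 = 0.1194 (11.94%)
L = ρ[1 - (K+1)ρ^K + Kρ^(K+1)] / [(1-ρ)(1-ρ^(K+1))]
L = 0.6567 × (1 - 4×0.28321 + 3×0.18598) / ((1 - 0.6567) × (1 - 0.18598)) = 0.9990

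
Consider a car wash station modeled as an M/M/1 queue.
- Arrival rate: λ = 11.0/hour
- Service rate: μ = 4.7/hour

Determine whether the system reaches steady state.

Stability requires ρ = λ/(cμ) < 1
ρ = 11.0/(1 × 4.7) = 11.0/4.70 = 2.3404
Since 2.3404 ≥ 1, the system is UNSTABLE.
Queue grows without bound. Need μ > λ = 11.0.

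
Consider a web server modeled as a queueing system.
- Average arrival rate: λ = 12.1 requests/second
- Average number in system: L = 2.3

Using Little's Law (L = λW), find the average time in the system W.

Little's Law: L = λW, so W = L/λ
W = 2.3/12.1 = 0.1901 seconds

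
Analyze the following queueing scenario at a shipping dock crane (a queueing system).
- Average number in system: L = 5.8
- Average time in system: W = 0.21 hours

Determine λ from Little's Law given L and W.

Little's Law: L = λW, so λ = L/W
λ = 5.8/0.21 = 27.6190 containers/hour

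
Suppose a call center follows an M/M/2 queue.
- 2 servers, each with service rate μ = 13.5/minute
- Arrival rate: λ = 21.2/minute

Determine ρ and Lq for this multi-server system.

Traffic intensity: ρ = λ/(cμ) = 21.2/(2×13.5) = 0.7852
Since ρ = 0.7852 < 1, system is stable.
Offered load a = λ/μ = cρ = 21.2/13.5 = 1.5704
P₀ = [ Σₙ₌₀^1 aⁿ/n! + a^2/(2!(1-ρ)) ]⁻¹
Σ = a^0/0! + a^1/1! = 1.0000 + 1.5704 = 2.5704
a^2/(2!(1-ρ)) = 2.46606/(2 × 0.214815) = 5.7400
P₀ = 1/(2.5704 + 5.7400) = 0.1203
Lq = P₀·a^2·ρ / (2!(1-ρ)²) = 0.120332 × 2.46606 × 0.785185 / (2 × 0.0461454) = 2.5246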